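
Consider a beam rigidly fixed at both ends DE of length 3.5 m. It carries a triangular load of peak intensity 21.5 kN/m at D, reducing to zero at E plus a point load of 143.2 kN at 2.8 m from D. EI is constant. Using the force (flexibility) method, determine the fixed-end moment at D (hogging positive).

M_D = 29.21 kN·m

Release both end moments; the primary structure is a simply-supported span DE with redundants M_D and M_E.
Simple-span end rotations at D and E under the given loads:
  at D: triangular load, peak 21.5: w₀L³/(45EI) = 20.48/EI
  at E: triangular load, peak 21.5: 7w₀L³/(360EI) = 17.92/EI
  at D: point load 143.2 at a = 2.8: Pab(L + b)/(6LEI) = 56.13/EI
  at E: point load 143.2 at a = 2.8: Pab(L + a)/(6LEI) = 84.2/EI
  θ_D0 = 76.62/EI,  θ_E0 = 102.1/EI
Flexibility coefficients: a unit moment at one end gives L/(3EI) there and L/(6EI) at the far end, so f₁₁ = f₂₂ = 1.167/EI and f₁₂ = f₂₁ = 0.5833/EI.
Compatibility — zero rotation at each built-in end:
  1.167 M_D + 0.5833 M_E = 76.62
  0.5833 M_D + 1.167 M_E = 102.1
Solving the pair gives M_D = 29.21 kN·m and M_E = 72.93 kN·m (hogging).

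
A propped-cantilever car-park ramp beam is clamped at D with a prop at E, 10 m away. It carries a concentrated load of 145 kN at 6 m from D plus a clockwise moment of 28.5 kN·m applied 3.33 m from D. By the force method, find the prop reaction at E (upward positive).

Choose R_E as the redundant. The primary structure is the cantilever fixed at D.
Downward deflection at the released point E due to the loads:
  point load 145 at a = 6: Pa²(3L − a)/(6EI) = 20880/EI
  clockwise couple 28.5 at a = 3.33: M₀a(2L − a)/(2EI) = 791/EI
  δ_0 = 21671/EI
Flexibility coefficient — unit upward force at E: δ_{EE} = L³/(3EI) = 333.3/EI.
The prop prevents deflection at E: R_E = δ_0/δ_{EE} = 21671/333.3 = 65.01 kN.

R_E = 65.01 kN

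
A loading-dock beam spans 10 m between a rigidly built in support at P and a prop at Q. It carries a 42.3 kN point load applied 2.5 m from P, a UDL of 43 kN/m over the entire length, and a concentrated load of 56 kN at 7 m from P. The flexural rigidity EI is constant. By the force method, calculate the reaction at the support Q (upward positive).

R_Q = 196.4 kN

Choose R_Q as the redundant. The primary structure is the cantilever fixed at P.
Downward deflection at the released point Q due to the loads:
  point load 42.3 at a = 2.5: Pa²(3L − a)/(6EI) = 1212/EI
  UDL 43: wL⁴/(8EI) = 53750/EI
  point load 56 at a = 7: Pa²(3L − a)/(6EI) = 10519/EI
  δ_0 = 65480/EI
Tip deflection under a unit load at Q: L³/(3EI) = 333.3/EI.
Compatibility at Q: δ_0 − R_Q·δ_{QQ} = 0, so R_Q = 65480/333.3 = 196.4 kN.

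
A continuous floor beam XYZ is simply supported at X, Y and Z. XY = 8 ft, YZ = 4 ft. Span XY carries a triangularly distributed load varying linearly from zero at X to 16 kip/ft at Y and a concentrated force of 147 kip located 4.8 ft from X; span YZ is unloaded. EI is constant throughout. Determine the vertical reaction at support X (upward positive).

R_X = 55.63 kip

Release continuity at Y by inserting a hinge; the redundant is the internal moment M_Y. The primary structure is two simply-supported spans XY and YZ.
Discontinuity in slope at Y on the released structure — sum the simple-span end rotations:
  span XY: triangular load, peak 16: w₀L³/(45EI) = 182/EI
  span XY: point load 147 at a = 4.8: Pab(L + a)/(6LEI) = 602.1/EI
  relative rotation θ_0 = (784.2 + 0)/EI = 784.2/EI
A unit hogging moment at Y produces rotation L₁/(3EI) + L₂/(3EI) = 4/EI.
Slope continuity at Y: θ_0 = M_Y·4/EI, so M_Y = 784.2/4 = 196 kip·ft (hogging).
Span XY, ΣM about X with M_Y applied at Y: R_Y^{XY}·8 = 1047 + 196, so R_Y^{XY} = 155.4 kip and R_X = 211 − 155.4 = 55.63 kip.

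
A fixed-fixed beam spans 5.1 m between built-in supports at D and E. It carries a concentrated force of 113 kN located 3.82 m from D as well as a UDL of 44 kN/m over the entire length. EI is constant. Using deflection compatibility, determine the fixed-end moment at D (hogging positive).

Release both end moments; the primary structure is a simply-supported span DE with redundants M_D and M_E.
On the primary (simply-supported) span, the end slopes from the loading are:
  at D: point load 113 at a = 3.82: Pab(L + b)/(6LEI) = 115.2/EI
  at E: point load 113 at a = 3.82: Pab(L + a)/(6LEI) = 161.1/EI
  at D: UDL 44: wL³/(24EI) = 243.2/EI
  at E: UDL 44: wL³/(24EI) = 243.2/EI
  θ_D0 = 358.4/EI,  θ_E0 = 404.3/EI
Flexibility coefficients: a unit moment at one end gives L/(3EI) there and L/(6EI) at the far end, so f₁₁ = f₂₂ = 1.7/EI and f₁₂ = f₂₁ = 0.85/EI.
Compatibility — zero rotation at each built-in end:
  1.7 M_D + 0.85 M_E = 358.4
  0.85 M_D + 1.7 M_E = 404.3
Solving the pair gives M_D = 122.6 kN·m and M_E = 176.5 kN·m (hogging).

M_D = 122.6 kN·m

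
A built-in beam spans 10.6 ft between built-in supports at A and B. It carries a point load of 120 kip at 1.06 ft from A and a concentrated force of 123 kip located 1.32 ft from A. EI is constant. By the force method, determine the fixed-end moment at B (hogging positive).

Take the two fixed-end moments M_A, M_B as redundants; the released structure is the simple span AB.
Simple-span end rotations at A and B under the given loads:
  at A: point load 120 at a = 1.06: Pab(L + b)/(6LEI) = 384.3/EI
  at B: point load 120 at a = 1.06: Pab(L + a)/(6LEI) = 222.5/EI
  at A: point load 123 at a = 1.32: Pab(L + b)/(6LEI) = 471/EI
  at B: point load 123 at a = 1.32: Pab(L + a)/(6LEI) = 282.4/EI
  θ_A0 = 855.2/EI,  θ_B0 = 504.9/EI
Flexibility coefficients: a unit moment at one end gives L/(3EI) there and L/(6EI) at the far end, so f₁₁ = f₂₂ = 3.533/EI and f₁₂ = f₂₁ = 1.767/EI.
Compatibility — zero rotation at each built-in end:
  3.533 M_A + 1.767 M_B = 855.2
  1.767 M_A + 3.533 M_B = 504.9
Solving the pair gives M_A = 227.5 kip·ft and M_B = 29.15 kip·ft (hogging).

M_B = 29.15 kip·ft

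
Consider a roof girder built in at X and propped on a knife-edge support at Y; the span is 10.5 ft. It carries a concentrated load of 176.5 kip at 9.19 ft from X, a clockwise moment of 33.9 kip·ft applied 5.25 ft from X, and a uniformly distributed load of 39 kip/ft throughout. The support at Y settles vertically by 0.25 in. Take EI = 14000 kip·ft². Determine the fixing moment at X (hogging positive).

M_X = 655 kip·ft

Choose R_Y as the redundant. The primary structure is the cantilever fixed at X.
Downward deflection at the released point Y due to the loads:
  point load 176.5 at a = 9.19: Pa²(3L − a)/(6EI) = 55427/EI
  clockwise couple 33.9 at a = 5.25: M₀a(2L − a)/(2EI) = 1402/EI
  UDL 39: wL⁴/(8EI) = 59256/EI
  δ_0 = 116085/EI
Tip deflection under a unit load at Y: L³/(3EI) = 385.9/EI.
With EI = 14000 kip·ft²: δ_0 = 8.2918 ft and δ_{YY} = 0.027563 ft/kip.
Compatibility — the beam at Y must follow the support down by 0.02083 ft: δ_0 − R_Y·δ_{YY} = 0.02083, so R_Y = (8.2918 − 0.02083)/0.027563 = 300.1 kip.
Moment equilibrium about X: M_X = Σ(load moments about X) − R_Y·L = 3806 − 300.1×10.5 = 655 kip·ft.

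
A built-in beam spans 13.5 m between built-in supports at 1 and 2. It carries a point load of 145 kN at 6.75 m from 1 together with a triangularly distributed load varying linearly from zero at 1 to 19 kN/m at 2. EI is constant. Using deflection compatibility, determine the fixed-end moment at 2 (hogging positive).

Release both end moments; the primary structure is a simply-supported span 12 with redundants M_1 and M_2.
Simple-span end rotations at 1 and 2 under the given loads:
  at 1: point load 145 at a = 6.75: Pab(L + b)/(6LEI) = 1652/EI
  at 2: point load 145 at a = 6.75: Pab(L + a)/(6LEI) = 1652/EI
  at 1: triangular load, peak 19: 7w₀L³/(360EI) = 909/EI
  at 2: triangular load, peak 19: w₀L³/(45EI) = 1039/EI
  θ_10 = 2561/EI,  θ_20 = 2690/EI
Flexibility coefficients: a unit moment at one end gives L/(3EI) there and L/(6EI) at the far end, so f₁₁ = f₂₂ = 4.5/EI and f₁₂ = f₂₁ = 2.25/EI.
Compatibility — zero rotation at each built-in end:
  4.5 M_1 + 2.25 M_2 = 2561
  2.25 M_1 + 4.5 M_2 = 2690
Solving the pair gives M_1 = 360.1 kN·m and M_2 = 417.8 kN·m (hogging).

M_2 = 417.8 kN·m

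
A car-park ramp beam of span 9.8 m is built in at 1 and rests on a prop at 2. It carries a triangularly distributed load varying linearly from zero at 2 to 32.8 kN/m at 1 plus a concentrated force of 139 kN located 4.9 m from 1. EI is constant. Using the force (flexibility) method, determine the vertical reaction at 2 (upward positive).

Take the reaction at 2 as the redundant and release it; the primary structure is a cantilever fixed at 1.
Downward deflection at the released point 2 due to the loads:
  triangular load, peak 32.8 at the fixed end: w₀L⁴/(30EI) = 10085/EI
  point load 139 at a = 4.9: Pa²(3L − a)/(6EI) = 13628/EI
  δ_0 = 23712/EI
Flexibility coefficient — unit upward force at 2: δ_{22} = L³/(3EI) = 313.7/EI.
The prop prevents deflection at 2: R_2 = δ_0/δ_{22} = 23712/313.7 = 75.58 kN.

R_2 = 75.58 kN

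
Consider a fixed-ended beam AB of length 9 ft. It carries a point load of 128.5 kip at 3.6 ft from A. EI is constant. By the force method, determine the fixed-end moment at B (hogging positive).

M_B = 111 kip·ft

Take the two fixed-end moments M_A, M_B as redundants; the released structure is the simple span AB.
End rotations of the released simple span under the applied load (×1/EI):
  at A: point load 128.5 at a = 3.6: Pab(L + b)/(6LEI) = 666.1/EI
  at B: point load 128.5 at a = 3.6: Pab(L + a)/(6LEI) = 582.9/EI
  θ_A0 = 666.1/EI,  θ_B0 = 582.9/EI
Flexibility coefficients: a unit moment at one end gives L/(3EI) there and L/(6EI) at the far end, so f₁₁ = f₂₂ = 3/EI and f₁₂ = f₂₁ = 1.5/EI.
Compatibility — zero rotation at each built-in end:
  3 M_A + 1.5 M_B = 666.1
  1.5 M_A + 3 M_B = 582.9
Solving the pair gives M_A = 166.5 kip·ft and M_B = 111 kip·ft (hogging).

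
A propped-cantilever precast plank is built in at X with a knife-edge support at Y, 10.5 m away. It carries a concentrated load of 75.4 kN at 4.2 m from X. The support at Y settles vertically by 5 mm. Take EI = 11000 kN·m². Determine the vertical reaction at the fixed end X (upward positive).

Release the roller at Y. Primary structure: cantilever fixed at X.
Deflection at Y on the released cantilever, summing each load's contribution:
  point load 75.4 at a = 4.2: Pa²(3L − a)/(6EI) = 6052/EI
Tip deflection under a unit load at Y: L³/(3EI) = 385.9/EI.
With EI = 11000 kN·m²: δ_0 = 0.55016 m and δ_{YY} = 0.03508 m/kN.
Compatibility — the beam at Y must follow the support down by 0.005 m: δ_0 − R_Y·δ_{YY} = 0.005, so R_Y = (0.55016 − 0.005)/0.03508 = 15.54 kN.
Vertical equilibrium: R_X = ΣP − R_Y = 75.4 − 15.54 = 59.86 kN.

R_X = 59.86 kN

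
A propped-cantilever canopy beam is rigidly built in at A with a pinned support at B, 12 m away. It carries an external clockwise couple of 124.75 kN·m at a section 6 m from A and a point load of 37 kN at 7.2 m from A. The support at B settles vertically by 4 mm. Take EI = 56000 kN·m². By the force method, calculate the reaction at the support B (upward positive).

R_B = 27.29 kN

Remove the prop at B; the released (primary) structure is a cantilever built in at A.
Deflection at B on the released cantilever, summing each load's contribution:
  clockwise couple 124.75 at a = 6: M₀a(2L − a)/(2EI) = 6736/EI
  point load 37 at a = 7.2: Pa²(3L − a)/(6EI) = 9207/EI
  δ_0 = 15943/EI
Flexibility coefficient — unit upward force at B: δ_{BB} = L³/(3EI) = 576/EI.
With EI = 56000 kN·m²: δ_0 = 0.2847 m and δ_{BB} = 0.010286 m/kN.
Compatibility — the beam at B must follow the support down by 0.004 m: δ_0 − R_B·δ_{BB} = 0.004, so R_B = (0.2847 − 0.004)/0.010286 = 27.29 kN.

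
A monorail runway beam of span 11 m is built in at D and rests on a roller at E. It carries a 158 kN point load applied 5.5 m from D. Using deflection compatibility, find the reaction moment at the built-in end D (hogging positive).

M_D = 325.9 kN·m

Choose R_E as the redundant. The primary structure is the cantilever fixed at D.
Free-end deflection of the primary structure under the applied loading (downward +):
  point load 158 at a = 5.5: Pa²(3L − a)/(6EI) = 21906/EI
Tip deflection under a unit load at E: L³/(3EI) = 443.7/EI.
Compatibility at E: δ_0 − R_E·δ_{EE} = 0, so R_E = 21906/443.7 = 49.38 kN.
Moment equilibrium about D: M_D = Σ(load moments about D) − R_E·L = 869 − 49.38×11 = 325.9 kN·m.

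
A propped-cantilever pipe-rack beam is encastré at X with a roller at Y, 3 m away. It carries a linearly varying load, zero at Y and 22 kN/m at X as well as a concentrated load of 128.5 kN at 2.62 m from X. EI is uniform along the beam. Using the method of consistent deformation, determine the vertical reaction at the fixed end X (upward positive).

R_X = 50.68 kN

Release the roller at Y. Primary structure: cantilever fixed at X.
Deflection at Y on the released cantilever, summing each load's contribution:
  triangular load, peak 22 at the fixed end: w₀L⁴/(30EI) = 59.4/EI
  point load 128.5 at a = 2.62: Pa²(3L − a)/(6EI) = 937.9/EI
  δ_0 = 997.3/EI
Tip deflection under a unit load at Y: L³/(3EI) = 9/EI.
Compatibility at Y: δ_0 − R_Y·δ_{YY} = 0, so R_Y = 997.3/9 = 110.8 kN.
Vertical equilibrium: R_X = ΣP − R_Y = 161.5 − 110.8 = 50.68 kN.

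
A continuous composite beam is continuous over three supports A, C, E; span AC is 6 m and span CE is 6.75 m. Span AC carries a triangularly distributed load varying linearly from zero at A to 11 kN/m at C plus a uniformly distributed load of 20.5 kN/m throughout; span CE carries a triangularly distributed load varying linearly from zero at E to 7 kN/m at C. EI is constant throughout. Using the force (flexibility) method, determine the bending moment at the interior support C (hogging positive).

M_C = 67.09 kN·m

Take M_C as the redundant. Released structure: two simple spans AC and CE with a hinge at C.
End slopes at the hinge C, treating each span as simply supported:
  span AC: triangular load, peak 11: w₀L³/(45EI) = 52.8/EI
  span AC: UDL 20.5: wL³/(24EI) = 184.5/EI
  span CE: triangular load, peak 7: w₀L³/(45EI) = 47.84/EI
  relative rotation θ_0 = (237.3 + 47.84)/EI = 285.1/EI
A unit hogging moment at C produces rotation L₁/(3EI) + L₂/(3EI) = 4.25/EI.
Slope continuity at C: θ_0 = M_C·4.25/EI, so M_C = 285.1/4.25 = 67.09 kN·m (hogging).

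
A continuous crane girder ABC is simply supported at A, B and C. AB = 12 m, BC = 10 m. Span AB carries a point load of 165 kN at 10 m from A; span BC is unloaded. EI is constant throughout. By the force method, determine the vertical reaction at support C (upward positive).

Insert a hinge at B; M_B is the redundant, and each span becomes simply supported.
Discontinuity in slope at B on the released structure — sum the simple-span end rotations:
  span AB: point load 165 at a = 10: Pab(L + a)/(6LEI) = 1008/EI
  relative rotation θ_0 = (1008 + 0)/EI = 1008/EI
A unit hogging moment at B produces rotation L₁/(3EI) + L₂/(3EI) = 7.333/EI.
Slope continuity at B: θ_0 = M_B·7.333/EI, so M_B = 1008/7.333 = 137.5 kN·m (hogging).
Span BC, ΣM about C: R_B^{BC}·10 = 0 + 137.5, so R_B^{BC} = 13.75 kN and R_C = 0 − 13.75 = -13.75 kN.

R_C = -13.75 kN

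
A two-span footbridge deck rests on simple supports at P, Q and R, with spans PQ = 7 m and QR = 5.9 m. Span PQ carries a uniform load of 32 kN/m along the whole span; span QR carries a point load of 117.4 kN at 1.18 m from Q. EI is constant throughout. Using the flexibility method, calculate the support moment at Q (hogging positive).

M_Q = 152 kN·m

Release continuity at Q by inserting a hinge; the redundant is the internal moment M_Q. The primary structure is two simply-supported spans PQ and QR.
Rotations at Q on the released spans (each span's end-slope, ×1/EI):
  span PQ: UDL 32: wL³/(24EI) = 457.3/EI
  span QR: point load 117.4 at a = 1.18: Pab(L + b)/(6LEI) = 196.2/EI
  relative rotation θ_0 = (457.3 + 196.2)/EI = 653.5/EI
A unit hogging moment at Q produces rotation L₁/(3EI) + L₂/(3EI) = 4.3/EI.
Compatibility: M_Q·(L₁+L₂)/(3EI) = θ_0, giving M_Q = 152 kN·m (hogging).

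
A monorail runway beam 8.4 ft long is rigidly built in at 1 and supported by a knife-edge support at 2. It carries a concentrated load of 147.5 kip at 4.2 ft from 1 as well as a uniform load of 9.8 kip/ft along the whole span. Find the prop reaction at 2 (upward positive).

Choose R_2 as the redundant. The primary structure is the cantilever fixed at 1.
Deflection at 2 on the released cantilever, summing each load's contribution:
  point load 147.5 at a = 4.2: Pa²(3L − a)/(6EI) = 9107/EI
  UDL 9.8: wL⁴/(8EI) = 6099/EI
  δ_0 = 15206/EI
Tip deflection under a unit load at 2: L³/(3EI) = 197.6/EI.
The prop prevents deflection at 2: R_2 = δ_0/δ_{22} = 15206/197.6 = 76.96 kip.

R_2 = 76.96 kip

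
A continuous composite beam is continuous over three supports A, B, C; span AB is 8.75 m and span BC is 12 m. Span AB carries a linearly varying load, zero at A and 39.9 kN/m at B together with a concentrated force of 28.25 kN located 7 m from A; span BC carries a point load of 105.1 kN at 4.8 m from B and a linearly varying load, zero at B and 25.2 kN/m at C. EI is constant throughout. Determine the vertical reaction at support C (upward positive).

Release continuity at B by inserting a hinge; the redundant is the internal moment M_B. The primary structure is two simply-supported spans AB and BC.
End slopes at the hinge B, treating each span as simply supported:
  span AB: triangular load, peak 39.9: w₀L³/(45EI) = 594/EI
  span AB: point load 28.25 at a = 7: Pab(L + a)/(6LEI) = 103.8/EI
  span BC: point load 105.1 at a = 4.8: Pab(L + b)/(6LEI) = 968.6/EI
  span BC: triangular load, peak 25.2: 7w₀L³/(360EI) = 846.7/EI
  relative rotation θ_0 = (697.8 + 1815)/EI = 2513/EI
A unit hogging moment at B produces rotation L₁/(3EI) + L₂/(3EI) = 6.917/EI.
Slope continuity at B: θ_0 = M_B·6.917/EI, so M_B = 2513/6.917 = 363.3 kN·m (hogging).
Span BC, ΣM about C: R_B^{BC}·12 = 1362 + 363.3, so R_B^{BC} = 143.7 kN and R_C = 256.3 − 143.7 = 112.6 kN.

R_C = 112.6 kN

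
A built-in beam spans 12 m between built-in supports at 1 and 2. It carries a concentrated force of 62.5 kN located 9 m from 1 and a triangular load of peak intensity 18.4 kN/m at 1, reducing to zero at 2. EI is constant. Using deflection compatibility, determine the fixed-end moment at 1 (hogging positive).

Release both end moments; the primary structure is a simply-supported span 12 with redundants M_1 and M_2.
Simple-span end rotations at 1 and 2 under the given loads:
  at 1: point load 62.5 at a = 9: Pab(L + b)/(6LEI) = 351.6/EI
  at 2: point load 62.5 at a = 9: Pab(L + a)/(6LEI) = 492.2/EI
  at 1: triangular load, peak 18.4: w₀L³/(45EI) = 706.6/EI
  at 2: triangular load, peak 18.4: 7w₀L³/(360EI) = 618.2/EI
  θ_10 = 1058/EI,  θ_20 = 1110/EI
Flexibility coefficients: a unit moment at one end gives L/(3EI) there and L/(6EI) at the far end, so f₁₁ = f₂₂ = 4/EI and f₁₂ = f₂₁ = 2/EI.
Compatibility — zero rotation at each built-in end:
  4 M_1 + 2 M_2 = 1058
  2 M_1 + 4 M_2 = 1110
Solving the pair gives M_1 = 167.6 kN·m and M_2 = 193.8 kN·m (hogging).

M_1 = 167.6 kN·m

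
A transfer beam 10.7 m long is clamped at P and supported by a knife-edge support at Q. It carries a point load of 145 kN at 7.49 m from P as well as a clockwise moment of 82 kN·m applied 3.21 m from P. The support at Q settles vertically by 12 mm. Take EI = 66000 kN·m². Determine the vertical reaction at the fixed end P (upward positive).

Take the reaction at Q as the redundant and release it; the primary structure is a cantilever fixed at P.
Free-end deflection of the primary structure under the applied loading (downward +):
  point load 145 at a = 7.49: Pa²(3L − a)/(6EI) = 33365/EI
  clockwise couple 82 at a = 3.21: M₀a(2L − a)/(2EI) = 2394/EI
  δ_0 = 35759/EI
Tip deflection under a unit load at Q: L³/(3EI) = 408.3/EI.
With EI = 66000 kN·m²: δ_0 = 0.5418 m and δ_{QQ} = 0.006187 m/kN.
Compatibility — the beam at Q must follow the support down by 0.012 m: δ_0 − R_Q·δ_{QQ} = 0.012, so R_Q = (0.5418 − 0.012)/0.006187 = 85.63 kN.
Vertical equilibrium: R_P = ΣP − R_Q = 145 − 85.63 = 59.37 kN.

R_P = 59.37 kN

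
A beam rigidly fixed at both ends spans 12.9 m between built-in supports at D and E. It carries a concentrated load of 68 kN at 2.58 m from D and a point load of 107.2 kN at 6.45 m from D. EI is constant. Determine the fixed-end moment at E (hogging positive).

Release both end moments; the primary structure is a simply-supported span DE with redundants M_D and M_E.
On the primary (simply-supported) span, the end slopes from the loading are:
  at D: point load 68 at a = 2.58: Pab(L + b)/(6LEI) = 543.2/EI
  at E: point load 68 at a = 2.58: Pab(L + a)/(6LEI) = 362.1/EI
  at D: point load 107.2 at a = 6.45: Pab(L + b)/(6LEI) = 1115/EI
  at E: point load 107.2 at a = 6.45: Pab(L + a)/(6LEI) = 1115/EI
  θ_D0 = 1658/EI,  θ_E0 = 1477/EI
Flexibility coefficients: a unit moment at one end gives L/(3EI) there and L/(6EI) at the far end, so f₁₁ = f₂₂ = 4.3/EI and f₁₂ = f₂₁ = 2.15/EI.
Compatibility — zero rotation at each built-in end:
  4.3 M_D + 2.15 M_E = 1658
  2.15 M_D + 4.3 M_E = 1477
Solving the pair gives M_D = 285.1 kN·m and M_E = 200.9 kN·m (hogging).

M_E = 200.9 kN·m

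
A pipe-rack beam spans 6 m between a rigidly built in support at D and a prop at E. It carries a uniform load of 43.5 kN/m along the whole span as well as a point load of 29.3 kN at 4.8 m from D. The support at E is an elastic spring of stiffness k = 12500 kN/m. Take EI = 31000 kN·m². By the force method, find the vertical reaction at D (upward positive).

R_D = 175.7 kN

Remove the prop at E; the released (primary) structure is a cantilever built in at D.
Downward deflection at the released point E due to the loads:
  UDL 43.5: wL⁴/(8EI) = 7047/EI
  point load 29.3 at a = 4.8: Pa²(3L − a)/(6EI) = 1485/EI
  δ_0 = 8532/EI
Tip deflection under a unit load at E: L³/(3EI) = 72/EI.
With EI = 31000 kN·m²: δ_0 = 0.27523 m and δ_{EE} = 0.002323 m/kN.
Compatibility — the spring shortens by R_E/k under the reaction it provides: δ_0 − R_E·δ_{EE} = R_E/k. With 1/k = 0.00008 m/kN, R_E = δ_0 / (δ_{EE} + 1/k) = 0.27523 / (0.002323 + 0.00008) = 114.6 kN.
Vertical equilibrium: R_D = ΣP − R_E = 290.3 − 114.6 = 175.7 kN.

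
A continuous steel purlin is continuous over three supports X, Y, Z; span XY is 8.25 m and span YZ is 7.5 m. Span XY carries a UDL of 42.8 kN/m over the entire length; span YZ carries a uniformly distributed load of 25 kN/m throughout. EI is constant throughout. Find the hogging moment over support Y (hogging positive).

Insert a hinge at Y; M_Y is the redundant, and each span becomes simply supported.
Rotations at Y on the released spans (each span's end-slope, ×1/EI):
  span XY: UDL 42.8: wL³/(24EI) = 1001/EI
  span YZ: UDL 25: wL³/(24EI) = 439.5/EI
  relative rotation θ_0 = (1001 + 439.5)/EI = 1441/EI
A unit hogging moment at Y produces rotation L₁/(3EI) + L₂/(3EI) = 5.25/EI.
Slope continuity at Y: θ_0 = M_Y·5.25/EI, so M_Y = 1441/5.25 = 274.4 kN·m (hogging).

M_Y = 274.4 kN·m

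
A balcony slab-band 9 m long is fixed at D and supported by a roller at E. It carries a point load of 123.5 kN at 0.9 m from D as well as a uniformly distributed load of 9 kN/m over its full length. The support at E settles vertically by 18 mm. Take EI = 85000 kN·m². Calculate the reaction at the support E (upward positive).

R_E = 25.87 kN

Release the roller at E. Primary structure: cantilever fixed at D.
Deflection at E on the released cantilever, summing each load's contribution:
  point load 123.5 at a = 0.9: Pa²(3L − a)/(6EI) = 435.2/EI
  UDL 9: wL⁴/(8EI) = 7381/EI
  δ_0 = 7816/EI
Flexibility coefficient — unit upward force at E: δ_{EE} = L³/(3EI) = 243/EI.
With EI = 85000 kN·m²: δ_0 = 0.091956 m and δ_{EE} = 0.002859 m/kN.
Compatibility — the beam at E must follow the support down by 0.018 m: δ_0 − R_E·δ_{EE} = 0.018, so R_E = (0.091956 − 0.018)/0.002859 = 25.87 kN.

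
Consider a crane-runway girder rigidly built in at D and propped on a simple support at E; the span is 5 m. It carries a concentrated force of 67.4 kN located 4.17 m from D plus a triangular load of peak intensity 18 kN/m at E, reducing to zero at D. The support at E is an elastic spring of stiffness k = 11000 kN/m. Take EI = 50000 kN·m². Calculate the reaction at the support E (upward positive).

R_E = 68.09 kN

Take the reaction at E as the redundant and release it; the primary structure is a cantilever fixed at D.
Primary-structure tip deflection at E by superposition:
  point load 67.4 at a = 4.17: Pa²(3L − a)/(6EI) = 2115/EI
  triangular load, peak 18 at the free end: 11w₀L⁴/(120EI) = 1031/EI
  δ_0 = 3147/EI
Tip deflection under a unit load at E: L³/(3EI) = 41.67/EI.
With EI = 50000 kN·m²: δ_0 = 0.062935 m and δ_{EE} = 0.000833 m/kN.
Compatibility — the spring shortens by R_E/k under the reaction it provides: δ_0 − R_E·δ_{EE} = R_E/k. With 1/k = 0.000091 m/kN, R_E = δ_0 / (δ_{EE} + 1/k) = 0.062935 / (0.000833 + 0.000091) = 68.09 kN.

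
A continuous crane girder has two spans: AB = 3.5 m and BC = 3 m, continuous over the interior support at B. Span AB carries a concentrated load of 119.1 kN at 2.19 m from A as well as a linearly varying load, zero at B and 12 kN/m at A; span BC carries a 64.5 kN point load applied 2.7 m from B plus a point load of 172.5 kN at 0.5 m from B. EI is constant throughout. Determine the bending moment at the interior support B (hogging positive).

M_B = 82.18 kN·m

Insert a hinge at B; M_B is the redundant, and each span becomes simply supported.
Discontinuity in slope at B on the released structure — sum the simple-span end rotations:
  span AB: point load 119.1 at a = 2.19: Pab(L + a)/(6LEI) = 92.58/EI
  span AB: triangular load, peak 12: 7w₀L³/(360EI) = 10/EI
  span BC: point load 64.5 at a = 2.7: Pab(L + b)/(6LEI) = 9.578/EI
  span BC: point load 172.5 at a = 0.5: Pab(L + b)/(6LEI) = 65.89/EI
  relative rotation θ_0 = (102.6 + 75.46)/EI = 178/EI
A unit hogging moment at B produces rotation L₁/(3EI) + L₂/(3EI) = 2.167/EI.
Slope continuity at B: θ_0 = M_B·2.167/EI, so M_B = 178/2.167 = 82.18 kN·m (hogging).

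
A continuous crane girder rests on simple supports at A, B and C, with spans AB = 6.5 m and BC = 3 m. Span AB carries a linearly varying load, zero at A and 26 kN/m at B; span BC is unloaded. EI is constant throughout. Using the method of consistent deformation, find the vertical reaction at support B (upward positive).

Insert a hinge at B; M_B is the redundant, and each span becomes simply supported.
End slopes at the hinge B, treating each span as simply supported:
  span AB: triangular load, peak 26: w₀L³/(45EI) = 158.7/EI
  relative rotation θ_0 = (158.7 + 0)/EI = 158.7/EI
A unit hogging moment at B produces rotation L₁/(3EI) + L₂/(3EI) = 3.167/EI.
Compatibility: M_B·(L₁+L₂)/(3EI) = θ_0, giving M_B = 50.11 kN·m (hogging).
Span AB, ΣM about A with M_B applied at B: R_B^{AB}·6.5 = 366.2 + 50.11, so R_B^{AB} = 64.04 kN and R_A = 84.5 − 64.04 = 20.46 kN.
Span BC, ΣM about C: R_B^{BC}·3 = 0 + 50.11, so R_B^{BC} = 16.7 kN and R_C = 0 − 16.7 = -16.7 kN.
R_B = 64.04 + 16.7 = 80.74 kN.

R_B = 80.74 kN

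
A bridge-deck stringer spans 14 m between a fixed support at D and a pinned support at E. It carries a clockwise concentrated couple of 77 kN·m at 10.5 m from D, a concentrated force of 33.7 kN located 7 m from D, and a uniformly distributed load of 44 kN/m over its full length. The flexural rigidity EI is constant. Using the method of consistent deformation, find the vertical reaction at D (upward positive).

Release the roller at E. Primary structure: cantilever fixed at D.
Free-end deflection of the primary structure under the applied loading (downward +):
  clockwise couple 77 at a = 10.5: M₀a(2L − a)/(2EI) = 7074/EI
  point load 33.7 at a = 7: Pa²(3L − a)/(6EI) = 9633/EI
  UDL 44: wL⁴/(8EI) = 211288/EI
  δ_0 = 227995/EI
Tip deflection under a unit load at E: L³/(3EI) = 914.7/EI.
The prop prevents deflection at E: R_E = δ_0/δ_{EE} = 227995/914.7 = 249.3 kN.
Vertical equilibrium: R_D = ΣP − R_E = 649.7 − 249.3 = 400.4 kN.

R_D = 400.4 kN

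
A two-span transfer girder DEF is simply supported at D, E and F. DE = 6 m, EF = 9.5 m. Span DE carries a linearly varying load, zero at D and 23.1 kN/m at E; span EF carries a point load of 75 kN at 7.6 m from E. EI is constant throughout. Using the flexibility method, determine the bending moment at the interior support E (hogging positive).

Take M_E as the redundant. Released structure: two simple spans DE and EF with a hinge at E.
Discontinuity in slope at E on the released structure — sum the simple-span end rotations:
  span DE: triangular load, peak 23.1: w₀L³/(45EI) = 110.9/EI
  span EF: point load 75 at a = 7.6: Pab(L + b)/(6LEI) = 216.6/EI
  relative rotation θ_0 = (110.9 + 216.6)/EI = 327.5/EI
A unit hogging moment at E produces rotation L₁/(3EI) + L₂/(3EI) = 5.167/EI.
Compatibility: M_E·(L₁+L₂)/(3EI) = θ_0, giving M_E = 63.38 kN·m (hogging).

M_E = 63.38 kN·m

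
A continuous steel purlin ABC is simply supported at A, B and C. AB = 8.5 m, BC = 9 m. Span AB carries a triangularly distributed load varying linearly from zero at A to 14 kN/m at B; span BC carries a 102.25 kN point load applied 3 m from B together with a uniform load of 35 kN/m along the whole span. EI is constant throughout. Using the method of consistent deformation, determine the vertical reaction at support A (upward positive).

R_A = -15.77 kN

Release continuity at B by inserting a hinge; the redundant is the internal moment M_B. The primary structure is two simply-supported spans AB and BC.
End slopes at the hinge B, treating each span as simply supported:
  span AB: triangular load, peak 14: w₀L³/(45EI) = 191.1/EI
  span BC: point load 102.25 at a = 3: Pab(L + b)/(6LEI) = 511.2/EI
  span BC: UDL 35: wL³/(24EI) = 1063/EI
  relative rotation θ_0 = (191.1 + 1574)/EI = 1765/EI
A unit hogging moment at B produces rotation L₁/(3EI) + L₂/(3EI) = 5.833/EI.
Slope continuity at B: θ_0 = M_B·5.833/EI, so M_B = 1765/5.833 = 302.6 kN·m (hogging).
Span AB, ΣM about A with M_B applied at B: R_B^{AB}·8.5 = 337.2 + 302.6, so R_B^{AB} = 75.27 kN and R_A = 59.5 − 75.27 = -15.77 kN.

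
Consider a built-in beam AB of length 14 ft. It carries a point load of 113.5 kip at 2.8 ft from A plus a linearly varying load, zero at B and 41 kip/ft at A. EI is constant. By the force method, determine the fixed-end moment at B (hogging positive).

Release both end moments; the primary structure is a simply-supported span AB with redundants M_A and M_B.
On the primary (simply-supported) span, the end slopes from the loading are:
  at A: point load 113.5 at a = 2.8: Pab(L + b)/(6LEI) = 1068/EI
  at B: point load 113.5 at a = 2.8: Pab(L + a)/(6LEI) = 711.9/EI
  at A: triangular load, peak 41: w₀L³/(45EI) = 2500/EI
  at B: triangular load, peak 41: 7w₀L³/(360EI) = 2188/EI
  θ_A0 = 3568/EI,  θ_B0 = 2899/EI
Flexibility coefficients: a unit moment at one end gives L/(3EI) there and L/(6EI) at the far end, so f₁₁ = f₂₂ = 4.667/EI and f₁₂ = f₂₁ = 2.333/EI.
Compatibility — zero rotation at each built-in end:
  4.667 M_A + 2.333 M_B = 3568
  2.333 M_A + 4.667 M_B = 2899
Solving the pair gives M_A = 605.2 kip·ft and M_B = 318.7 kip·ft (hogging).

M_B = 318.7 kip·ft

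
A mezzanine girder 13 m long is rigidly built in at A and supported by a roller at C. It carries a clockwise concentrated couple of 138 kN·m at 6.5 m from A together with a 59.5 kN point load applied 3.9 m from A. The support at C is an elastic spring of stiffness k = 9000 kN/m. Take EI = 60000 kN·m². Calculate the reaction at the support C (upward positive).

R_C = 19 kN

Release the roller at C. Primary structure: cantilever fixed at A.
Free-end deflection of the primary structure under the applied loading (downward +):
  clockwise couple 138 at a = 6.5: M₀a(2L − a)/(2EI) = 8746/EI
  point load 59.5 at a = 3.9: Pa²(3L − a)/(6EI) = 5294/EI
  δ_0 = 14040/EI
Tip deflection under a unit load at C: L³/(3EI) = 732.3/EI.
With EI = 60000 kN·m²: δ_0 = 0.234 m and δ_{CC} = 0.012206 m/kN.
Compatibility — the spring shortens by R_C/k under the reaction it provides: δ_0 − R_C·δ_{CC} = R_C/k. With 1/k = 0.000111 m/kN, R_C = δ_0 / (δ_{CC} + 1/k) = 0.234 / (0.012206 + 0.000111) = 19 kN.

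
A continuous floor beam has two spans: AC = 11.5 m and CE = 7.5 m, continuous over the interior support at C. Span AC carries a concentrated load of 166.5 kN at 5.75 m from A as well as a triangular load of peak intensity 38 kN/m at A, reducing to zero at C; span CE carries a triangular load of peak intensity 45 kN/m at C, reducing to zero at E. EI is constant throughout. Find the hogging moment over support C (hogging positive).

M_C = 461.3 kN·m

Take M_C as the redundant. Released structure: two simple spans AC and CE with a hinge at C.
End slopes at the hinge C, treating each span as simply supported:
  span AC: point load 166.5 at a = 5.75: Pab(L + a)/(6LEI) = 1376/EI
  span AC: triangular load, peak 38: 7w₀L³/(360EI) = 1124/EI
  span CE: triangular load, peak 45: w₀L³/(45EI) = 421.9/EI
  relative rotation θ_0 = (2500 + 421.9)/EI = 2922/EI
A unit hogging moment at C produces rotation L₁/(3EI) + L₂/(3EI) = 6.333/EI.
Compatibility: M_C·(L₁+L₂)/(3EI) = θ_0, giving M_C = 461.3 kN·m (hogging).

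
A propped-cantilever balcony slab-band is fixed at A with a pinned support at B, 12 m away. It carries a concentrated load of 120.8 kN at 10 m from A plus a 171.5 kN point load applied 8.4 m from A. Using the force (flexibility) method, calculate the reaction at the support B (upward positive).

Choose R_B as the redundant. The primary structure is the cantilever fixed at A.
Primary-structure tip deflection at B by superposition:
  point load 120.8 at a = 10: Pa²(3L − a)/(6EI) = 52347/EI
  point load 171.5 at a = 8.4: Pa²(3L − a)/(6EI) = 55665/EI
  δ_0 = 108011/EI
Flexibility coefficient — unit upward force at B: δ_{BB} = L³/(3EI) = 576/EI.
Compatibility at B: δ_0 − R_B·δ_{BB} = 0, so R_B = 108011/576 = 187.5 kN.

R_B = 187.5 kN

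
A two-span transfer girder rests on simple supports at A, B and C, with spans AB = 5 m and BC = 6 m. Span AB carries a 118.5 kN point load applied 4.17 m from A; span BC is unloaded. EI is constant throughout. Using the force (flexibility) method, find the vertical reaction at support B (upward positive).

Take M_B as the redundant. Released structure: two simple spans AB and BC with a hinge at B.
Rotations at B on the released spans (each span's end-slope, ×1/EI):
  span AB: point load 118.5 at a = 4.17: Pab(L + a)/(6LEI) = 125.4/EI
  relative rotation θ_0 = (125.4 + 0)/EI = 125.4/EI
A unit hogging moment at B produces rotation L₁/(3EI) + L₂/(3EI) = 3.667/EI.
Compatibility: M_B·(L₁+L₂)/(3EI) = θ_0, giving M_B = 34.19 kN·m (hogging).
Span AB, ΣM about A with M_B applied at B: R_B^{AB}·5 = 494.1 + 34.19, so R_B^{AB} = 105.7 kN and R_A = 118.5 − 105.7 = 12.83 kN.
Span BC, ΣM about C: R_B^{BC}·6 = 0 + 34.19, so R_B^{BC} = 5.698 kN and R_C = 0 − 5.698 = -5.698 kN.
R_B = 105.7 + 5.698 = 111.4 kN.

R_B = 111.4 kN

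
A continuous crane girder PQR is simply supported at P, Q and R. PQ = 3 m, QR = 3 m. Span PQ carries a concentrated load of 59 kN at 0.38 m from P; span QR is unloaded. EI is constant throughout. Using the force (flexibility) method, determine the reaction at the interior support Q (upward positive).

Insert a hinge at Q; M_Q is the redundant, and each span becomes simply supported.
Discontinuity in slope at Q on the released structure — sum the simple-span end rotations:
  span PQ: point load 59 at a = 0.38: Pab(L + a)/(6LEI) = 11.03/EI
  relative rotation θ_0 = (11.03 + 0)/EI = 11.03/EI
A unit hogging moment at Q produces rotation L₁/(3EI) + L₂/(3EI) = 2/EI.
Compatibility: M_Q·(L₁+L₂)/(3EI) = θ_0, giving M_Q = 5.515 kN·m (hogging).
Span PQ, ΣM about P with M_Q applied at Q: R_Q^{PQ}·3 = 22.42 + 5.515, so R_Q^{PQ} = 9.312 kN and R_P = 59 − 9.312 = 49.69 kN.
Span QR, ΣM about R: R_Q^{QR}·3 = 0 + 5.515, so R_Q^{QR} = 1.838 kN and R_R = 0 − 1.838 = -1.838 kN.
R_Q = 9.312 + 1.838 = 11.15 kN.

R_Q = 11.15 kN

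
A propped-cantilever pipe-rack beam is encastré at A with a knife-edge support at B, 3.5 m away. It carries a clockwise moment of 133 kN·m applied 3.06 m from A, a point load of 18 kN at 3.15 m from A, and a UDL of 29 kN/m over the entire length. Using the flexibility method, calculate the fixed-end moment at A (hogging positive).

Remove the prop at B; the released (primary) structure is a cantilever built in at A.
Free-end deflection of the primary structure under the applied loading (downward +):
  clockwise couple 133 at a = 3.06: M₀a(2L − a)/(2EI) = 801.8/EI
  point load 18 at a = 3.15: Pa²(3L − a)/(6EI) = 218.8/EI
  UDL 29: wL⁴/(8EI) = 544/EI
  δ_0 = 1565/EI
Tip deflection under a unit load at B: L³/(3EI) = 14.29/EI.
Compatibility at B: δ_0 − R_B·δ_{BB} = 0, so R_B = 1565/14.29 = 109.5 kN.
Moment equilibrium about A: M_A = Σ(load moments about A) − R_B·L = 367.3 − 109.5×3.5 = -15.82 kN·m.

M_A = -15.82 kN·m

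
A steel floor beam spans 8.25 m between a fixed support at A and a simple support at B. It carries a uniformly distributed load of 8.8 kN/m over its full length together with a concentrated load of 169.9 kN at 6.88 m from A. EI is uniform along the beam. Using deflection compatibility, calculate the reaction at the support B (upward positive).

R_B = 155.2 kN

Choose R_B as the redundant. The primary structure is the cantilever fixed at A.
Downward deflection at the released point B due to the loads:
  UDL 8.8: wL⁴/(8EI) = 5096/EI
  point load 169.9 at a = 6.88: Pa²(3L − a)/(6EI) = 23952/EI
  δ_0 = 29048/EI
Tip deflection under a unit load at B: L³/(3EI) = 187.2/EI.
The prop prevents deflection at B: R_B = δ_0/δ_{BB} = 29048/187.2 = 155.2 kN.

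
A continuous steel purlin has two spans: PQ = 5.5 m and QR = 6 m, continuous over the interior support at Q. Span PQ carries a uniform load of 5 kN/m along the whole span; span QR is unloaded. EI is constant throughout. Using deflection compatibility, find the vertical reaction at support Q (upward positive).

R_Q = 16.9 kN

Release continuity at Q by inserting a hinge; the redundant is the internal moment M_Q. The primary structure is two simply-supported spans PQ and QR.
Discontinuity in slope at Q on the released structure — sum the simple-span end rotations:
  span PQ: UDL 5: wL³/(24EI) = 34.66/EI
  relative rotation θ_0 = (34.66 + 0)/EI = 34.66/EI
A unit hogging moment at Q produces rotation L₁/(3EI) + L₂/(3EI) = 3.833/EI.
Compatibility: M_Q·(L₁+L₂)/(3EI) = θ_0, giving M_Q = 9.042 kN·m (hogging).
Span PQ, ΣM about P with M_Q applied at Q: R_Q^{PQ}·5.5 = 75.62 + 9.042, so R_Q^{PQ} = 15.39 kN and R_P = 27.5 − 15.39 = 12.11 kN.
Span QR, ΣM about R: R_Q^{QR}·6 = 0 + 9.042, so R_Q^{QR} = 1.507 kN and R_R = 0 − 1.507 = -1.507 kN.
R_Q = 15.39 + 1.507 = 16.9 kN.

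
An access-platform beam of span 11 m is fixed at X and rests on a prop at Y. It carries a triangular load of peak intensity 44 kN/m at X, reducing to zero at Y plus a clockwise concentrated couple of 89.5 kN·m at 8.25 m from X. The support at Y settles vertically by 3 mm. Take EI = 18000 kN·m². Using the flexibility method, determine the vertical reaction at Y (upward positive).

R_Y = 59.72 kN

Release the roller at Y. Primary structure: cantilever fixed at X.
Deflection at Y on the released cantilever, summing each load's contribution:
  triangular load, peak 44 at the fixed end: w₀L⁴/(30EI) = 21473/EI
  clockwise couple 89.5 at a = 8.25: M₀a(2L − a)/(2EI) = 5076/EI
  δ_0 = 26550/EI
Tip deflection under a unit load at Y: L³/(3EI) = 443.7/EI.
With EI = 18000 kN·m²: δ_0 = 1.475 m and δ_{YY} = 0.024648 m/kN.
Compatibility — the beam at Y must follow the support down by 0.003 m: δ_0 − R_Y·δ_{YY} = 0.003, so R_Y = (1.475 − 0.003)/0.024648 = 59.72 kN.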